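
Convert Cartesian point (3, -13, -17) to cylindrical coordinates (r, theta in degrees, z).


r = sqrt(3^2 + (-13)^2) = 13.3417
theta = atan2(-13, 3) = 282.9946 deg
z = -17

r = 13.3417, theta = 282.9946 deg, z = -17


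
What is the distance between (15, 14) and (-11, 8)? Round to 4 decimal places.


d = sqrt((-11-15)^2 + (8-14)^2) = 26.6833

26.6833


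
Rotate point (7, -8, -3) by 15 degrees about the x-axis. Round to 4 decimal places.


x' = 7
y' = -8*cos(15) - -3*sin(15) = -6.9509
z' = -8*sin(15) + -3*cos(15) = -4.9683

(7, -6.9509, -4.9683)


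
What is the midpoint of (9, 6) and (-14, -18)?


Midpoint = ((9+-14)/2, (6+-18)/2) = (-2.5, -6)

(-2.5, -6)


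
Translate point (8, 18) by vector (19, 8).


Translation: (x+dx, y+dy) = (8+19, 18+8) = (27, 26)

(27, 26)


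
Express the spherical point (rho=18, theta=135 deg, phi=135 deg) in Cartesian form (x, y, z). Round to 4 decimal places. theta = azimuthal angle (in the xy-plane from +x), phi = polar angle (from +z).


x = 18 * sin(135) * cos(135) = -9
y = 18 * sin(135) * sin(135) = 9
z = 18 * cos(135) = -12.7279

(-9, 9, -12.7279)


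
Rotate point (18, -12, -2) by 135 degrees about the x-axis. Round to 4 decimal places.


x' = 18
y' = -12*cos(135) - -2*sin(135) = 9.8995
z' = -12*sin(135) + -2*cos(135) = -7.0711

(18, 9.8995, -7.0711)


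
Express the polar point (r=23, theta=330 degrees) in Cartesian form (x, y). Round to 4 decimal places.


x = 23 * cos(330) = 19.9186
y = 23 * sin(330) = -11.5

(19.9186, -11.5)


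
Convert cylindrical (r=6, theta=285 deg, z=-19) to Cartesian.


x = 6 * cos(285) = 1.5529
y = 6 * sin(285) = -5.7956
z = -19

(1.5529, -5.7956, -19)


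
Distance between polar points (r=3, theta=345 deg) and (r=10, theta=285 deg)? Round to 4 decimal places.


d = sqrt(r1^2 + r2^2 - 2*r1*r2*cos(t2-t1))
d = sqrt(3^2 + 10^2 - 2*3*10*cos(285-345)) = 8.8882

8.8882


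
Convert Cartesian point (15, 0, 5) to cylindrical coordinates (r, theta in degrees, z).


r = sqrt(15^2 + 0^2) = 15
theta = atan2(0, 15) = 0 deg
z = 5

r = 15, theta = 0 deg, z = 5


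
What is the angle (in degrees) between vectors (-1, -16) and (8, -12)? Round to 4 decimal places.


dot = -1*8 + -16*-12 = 184
|u| = 16.0312, |v| = 14.4222
cos(angle) = 0.7958
angle = 37.2664 degrees

37.2664 degrees


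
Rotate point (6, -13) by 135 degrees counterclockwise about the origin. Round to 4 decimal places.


x' = 6*cos(135) - -13*sin(135) = 4.9497
y' = 6*sin(135) + -13*cos(135) = 13.435

(4.9497, 13.435)


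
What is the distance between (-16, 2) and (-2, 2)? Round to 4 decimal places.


d = sqrt((-2--16)^2 + (2-2)^2) = 14

14


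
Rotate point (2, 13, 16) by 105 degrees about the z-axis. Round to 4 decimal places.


x' = 2*cos(105) - 13*sin(105) = -13.0747
y' = 2*sin(105) + 13*cos(105) = -1.4328
z' = 16

(-13.0747, -1.4328, 16)


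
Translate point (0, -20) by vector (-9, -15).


Translation: (x+dx, y+dy) = (0+-9, -20+-15) = (-9, -35)

(-9, -35)


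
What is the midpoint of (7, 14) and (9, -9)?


Midpoint = ((7+9)/2, (14+-9)/2) = (8, 2.5)

(8, 2.5)


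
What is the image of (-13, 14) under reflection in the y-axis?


Reflection across y-axis: (x, y) -> (-x, y)
(-13, 14) -> (13, 14)

(13, 14)


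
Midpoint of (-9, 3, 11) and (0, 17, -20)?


Midpoint = ((-9+0)/2, (3+17)/2, (11+-20)/2) = (-4.5, 10, -4.5)

(-4.5, 10, -4.5)


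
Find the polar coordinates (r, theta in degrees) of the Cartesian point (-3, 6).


r = sqrt((-3)^2 + 6^2) = 6.7082
theta = atan2(6, -3) = 116.5651 degrees

r = 6.7082, theta = 116.5651 degrees


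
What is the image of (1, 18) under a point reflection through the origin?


Reflection through origin: (x, y) -> (-x, -y)
(1, 18) -> (-1, -18)

(-1, -18)


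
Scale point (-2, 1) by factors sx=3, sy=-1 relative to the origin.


Scaling: (x*sx, y*sy) = (-2*3, 1*-1) = (-6, -1)

(-6, -1)


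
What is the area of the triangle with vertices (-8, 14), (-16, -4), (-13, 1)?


Area = |x1(y2-y3) + x2(y3-y1) + x3(y1-y2)| / 2
= |-8*(-4-1) + -16*(1-14) + -13*(14--4)| / 2
= 7

7


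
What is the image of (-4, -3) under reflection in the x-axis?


Reflection across x-axis: (x, y) -> (x, -y)
(-4, -3) -> (-4, 3)

(-4, 3)


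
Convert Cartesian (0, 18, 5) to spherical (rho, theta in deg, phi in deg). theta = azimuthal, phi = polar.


rho = sqrt(0^2 + 18^2 + 5^2) = 18.6815
theta = atan2(18, 0) = 90 deg
phi = acos(5/18.6815) = 74.4759 deg

rho = 18.6815, theta = 90 deg, phi = 74.4759 deg


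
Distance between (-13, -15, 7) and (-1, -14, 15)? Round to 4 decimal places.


d = sqrt((-1--13)^2 + (-14--15)^2 + (15-7)^2) = 14.4568

14.4568


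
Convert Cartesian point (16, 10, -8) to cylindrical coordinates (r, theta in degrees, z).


r = sqrt(16^2 + 10^2) = 18.868
theta = atan2(10, 16) = 32.0054 deg
z = -8

r = 18.868, theta = 32.0054 deg, z = -8


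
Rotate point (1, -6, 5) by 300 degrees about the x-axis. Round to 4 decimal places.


x' = 1
y' = -6*cos(300) - 5*sin(300) = 1.3301
z' = -6*sin(300) + 5*cos(300) = 7.6962

(1, 1.3301, 7.6962)


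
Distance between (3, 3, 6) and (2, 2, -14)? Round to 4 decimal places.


d = sqrt((2-3)^2 + (2-3)^2 + (-14-6)^2) = 20.0499

20.0499


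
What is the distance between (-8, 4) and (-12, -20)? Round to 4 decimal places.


d = sqrt((-12--8)^2 + (-20-4)^2) = 24.3311

24.3311


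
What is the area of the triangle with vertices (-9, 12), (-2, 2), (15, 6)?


Area = |x1(y2-y3) + x2(y3-y1) + x3(y1-y2)| / 2
= |-9*(2-6) + -2*(6-12) + 15*(12-2)| / 2
= 99

99


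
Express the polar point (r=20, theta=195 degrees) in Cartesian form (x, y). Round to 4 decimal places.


x = 20 * cos(195) = -19.3185
y = 20 * sin(195) = -5.1764

(-19.3185, -5.1764)


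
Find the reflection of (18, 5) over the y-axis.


Reflection across y-axis: (x, y) -> (-x, y)
(18, 5) -> (-18, 5)

(-18, 5)


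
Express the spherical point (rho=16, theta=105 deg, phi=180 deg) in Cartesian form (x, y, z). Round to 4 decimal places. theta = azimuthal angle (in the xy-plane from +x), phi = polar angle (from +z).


x = 16 * sin(180) * cos(105) = 0
y = 16 * sin(180) * sin(105) = 0
z = 16 * cos(180) = -16

(0, 0, -16)


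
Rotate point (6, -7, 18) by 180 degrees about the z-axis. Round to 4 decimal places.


x' = 6*cos(180) - -7*sin(180) = -6
y' = 6*sin(180) + -7*cos(180) = 7
z' = 18

(-6, 7, 18)


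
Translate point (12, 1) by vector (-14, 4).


Translation: (x+dx, y+dy) = (12+-14, 1+4) = (-2, 5)

(-2, 5)


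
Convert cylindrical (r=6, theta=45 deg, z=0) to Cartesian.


x = 6 * cos(45) = 4.2426
y = 6 * sin(45) = 4.2426
z = 0

(4.2426, 4.2426, 0)


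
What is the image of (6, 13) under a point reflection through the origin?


Reflection through origin: (x, y) -> (-x, -y)
(6, 13) -> (-6, -13)

(-6, -13)


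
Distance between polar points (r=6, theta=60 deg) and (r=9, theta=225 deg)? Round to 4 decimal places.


d = sqrt(r1^2 + r2^2 - 2*r1*r2*cos(t2-t1))
d = sqrt(6^2 + 9^2 - 2*6*9*cos(225-60)) = 14.8768

14.8768


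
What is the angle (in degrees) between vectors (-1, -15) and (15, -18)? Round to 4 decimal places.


dot = -1*15 + -15*-18 = 255
|u| = 15.0333, |v| = 23.4307
cos(angle) = 0.7239
angle = 43.6196 degrees

43.6196 degrees


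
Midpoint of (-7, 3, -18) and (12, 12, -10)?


Midpoint = ((-7+12)/2, (3+12)/2, (-18+-10)/2) = (2.5, 7.5, -14)

(2.5, 7.5, -14)


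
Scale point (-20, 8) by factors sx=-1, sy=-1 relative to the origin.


Scaling: (x*sx, y*sy) = (-20*-1, 8*-1) = (20, -8)

(20, -8)


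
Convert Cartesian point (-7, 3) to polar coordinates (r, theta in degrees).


r = sqrt((-7)^2 + 3^2) = 7.6158
theta = atan2(3, -7) = 156.8014 degrees

r = 7.6158, theta = 156.8014 degrees


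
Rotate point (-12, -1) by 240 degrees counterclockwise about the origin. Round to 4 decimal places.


x' = -12*cos(240) - -1*sin(240) = 5.134
y' = -12*sin(240) + -1*cos(240) = 10.8923

(5.134, 10.8923)


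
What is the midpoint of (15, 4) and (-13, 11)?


Midpoint = ((15+-13)/2, (4+11)/2) = (1, 7.5)

(1, 7.5)


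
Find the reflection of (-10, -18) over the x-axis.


Reflection across x-axis: (x, y) -> (x, -y)
(-10, -18) -> (-10, 18)

(-10, 18)


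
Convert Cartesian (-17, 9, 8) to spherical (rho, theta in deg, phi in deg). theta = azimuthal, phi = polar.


rho = sqrt((-17)^2 + 9^2 + 8^2) = 20.8327
theta = atan2(9, -17) = 152.1027 deg
phi = acos(8/20.8327) = 67.4176 deg

rho = 20.8327, theta = 152.1027 deg, phi = 67.4176 deg


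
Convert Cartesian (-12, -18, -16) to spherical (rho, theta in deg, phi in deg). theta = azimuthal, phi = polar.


rho = sqrt((-12)^2 + (-18)^2 + (-16)^2) = 26.9072
theta = atan2(-18, -12) = 236.3099 deg
phi = acos(-16/26.9072) = 126.4866 deg

rho = 26.9072, theta = 236.3099 deg, phi = 126.4866 deg


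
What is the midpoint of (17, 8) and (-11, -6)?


Midpoint = ((17+-11)/2, (8+-6)/2) = (3, 1)

(3, 1)


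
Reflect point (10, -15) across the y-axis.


Reflection across y-axis: (x, y) -> (-x, y)
(10, -15) -> (-10, -15)

(-10, -15)


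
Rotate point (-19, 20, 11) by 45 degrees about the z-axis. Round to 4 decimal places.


x' = -19*cos(45) - 20*sin(45) = -27.5772
y' = -19*sin(45) + 20*cos(45) = 0.7071
z' = 11

(-27.5772, 0.7071, 11)


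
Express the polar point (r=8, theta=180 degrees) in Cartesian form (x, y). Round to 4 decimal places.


x = 8 * cos(180) = -8
y = 8 * sin(180) = 0

(-8, 0)


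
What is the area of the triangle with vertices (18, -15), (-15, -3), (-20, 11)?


Area = |x1(y2-y3) + x2(y3-y1) + x3(y1-y2)| / 2
= |18*(-3-11) + -15*(11--15) + -20*(-15--3)| / 2
= 201

201


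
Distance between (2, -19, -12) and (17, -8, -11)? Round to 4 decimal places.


d = sqrt((17-2)^2 + (-8--19)^2 + (-11--12)^2) = 18.6279

18.6279


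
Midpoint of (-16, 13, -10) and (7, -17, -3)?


Midpoint = ((-16+7)/2, (13+-17)/2, (-10+-3)/2) = (-4.5, -2, -6.5)

(-4.5, -2, -6.5)


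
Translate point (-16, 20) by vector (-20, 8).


Translation: (x+dx, y+dy) = (-16+-20, 20+8) = (-36, 28)

(-36, 28)


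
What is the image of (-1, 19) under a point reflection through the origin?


Reflection through origin: (x, y) -> (-x, -y)
(-1, 19) -> (1, -19)

(1, -19)


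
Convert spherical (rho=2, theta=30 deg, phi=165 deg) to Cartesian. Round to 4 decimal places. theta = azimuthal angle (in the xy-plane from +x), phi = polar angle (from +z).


x = 2 * sin(165) * cos(30) = 0.4483
y = 2 * sin(165) * sin(30) = 0.2588
z = 2 * cos(165) = -1.9319

(0.4483, 0.2588, -1.9319)


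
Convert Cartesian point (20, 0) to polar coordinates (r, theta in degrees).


r = sqrt(20^2 + 0^2) = 20
theta = atan2(0, 20) = 0 degrees

r = 20, theta = 0 degrees


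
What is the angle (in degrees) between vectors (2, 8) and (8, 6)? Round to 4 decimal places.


dot = 2*8 + 8*6 = 64
|u| = 8.2462, |v| = 10
cos(angle) = 0.7761
angle = 39.0939 degrees

39.0939 degrees


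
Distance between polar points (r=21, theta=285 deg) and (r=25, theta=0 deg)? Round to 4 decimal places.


d = sqrt(r1^2 + r2^2 - 2*r1*r2*cos(t2-t1))
d = sqrt(21^2 + 25^2 - 2*21*25*cos(0-285)) = 28.1823

28.1823


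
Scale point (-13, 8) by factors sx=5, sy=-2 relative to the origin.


Scaling: (x*sx, y*sy) = (-13*5, 8*-2) = (-65, -16)

(-65, -16)


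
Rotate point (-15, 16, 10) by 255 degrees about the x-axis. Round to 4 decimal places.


x' = -15
y' = 16*cos(255) - 10*sin(255) = 5.5182
z' = 16*sin(255) + 10*cos(255) = -18.043

(-15, 5.5182, -18.043)


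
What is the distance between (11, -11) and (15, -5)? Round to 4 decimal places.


d = sqrt((15-11)^2 + (-5--11)^2) = 7.2111

7.2111


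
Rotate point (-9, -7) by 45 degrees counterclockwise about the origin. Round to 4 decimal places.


x' = -9*cos(45) - -7*sin(45) = -1.4142
y' = -9*sin(45) + -7*cos(45) = -11.3137

(-1.4142, -11.3137)


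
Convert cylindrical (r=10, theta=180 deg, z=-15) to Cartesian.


x = 10 * cos(180) = -10
y = 10 * sin(180) = 0
z = -15

(-10, 0, -15)


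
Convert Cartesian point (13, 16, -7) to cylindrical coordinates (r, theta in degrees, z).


r = sqrt(13^2 + 16^2) = 20.6155
theta = atan2(16, 13) = 50.9061 deg
z = -7

r = 20.6155, theta = 50.9061 deg, z = -7


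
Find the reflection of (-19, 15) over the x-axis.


Reflection across x-axis: (x, y) -> (x, -y)
(-19, 15) -> (-19, -15)

(-19, -15)


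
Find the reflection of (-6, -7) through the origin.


Reflection through origin: (x, y) -> (-x, -y)
(-6, -7) -> (6, 7)

(6, 7)


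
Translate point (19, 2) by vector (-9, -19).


Translation: (x+dx, y+dy) = (19+-9, 2+-19) = (10, -17)

(10, -17)


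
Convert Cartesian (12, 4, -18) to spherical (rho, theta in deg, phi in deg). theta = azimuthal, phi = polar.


rho = sqrt(12^2 + 4^2 + (-18)^2) = 22
theta = atan2(4, 12) = 18.4349 deg
phi = acos(-18/22) = 144.9032 deg

rho = 22, theta = 18.4349 deg, phi = 144.9032 deg


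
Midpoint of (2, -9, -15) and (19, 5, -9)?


Midpoint = ((2+19)/2, (-9+5)/2, (-15+-9)/2) = (10.5, -2, -12)

(10.5, -2, -12)


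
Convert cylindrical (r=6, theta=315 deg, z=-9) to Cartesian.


x = 6 * cos(315) = 4.2426
y = 6 * sin(315) = -4.2426
z = -9

(4.2426, -4.2426, -9)


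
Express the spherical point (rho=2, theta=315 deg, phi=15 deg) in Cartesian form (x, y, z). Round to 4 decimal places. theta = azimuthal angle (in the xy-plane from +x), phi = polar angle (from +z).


x = 2 * sin(15) * cos(315) = 0.366
y = 2 * sin(15) * sin(315) = -0.366
z = 2 * cos(15) = 1.9319

(0.366, -0.366, 1.9319)


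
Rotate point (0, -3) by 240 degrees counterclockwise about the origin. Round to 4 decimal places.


x' = 0*cos(240) - -3*sin(240) = -2.5981
y' = 0*sin(240) + -3*cos(240) = 1.5

(-2.5981, 1.5)


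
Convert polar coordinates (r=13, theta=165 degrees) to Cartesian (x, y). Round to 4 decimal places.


x = 13 * cos(165) = -12.557
y = 13 * sin(165) = 3.3646

(-12.557, 3.3646)


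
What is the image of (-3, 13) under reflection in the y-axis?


Reflection across y-axis: (x, y) -> (-x, y)
(-3, 13) -> (3, 13)

(3, 13)


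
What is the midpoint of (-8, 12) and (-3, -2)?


Midpoint = ((-8+-3)/2, (12+-2)/2) = (-5.5, 5)

(-5.5, 5)


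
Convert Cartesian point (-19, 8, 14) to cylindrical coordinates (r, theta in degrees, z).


r = sqrt((-19)^2 + 8^2) = 20.6155
theta = atan2(8, -19) = 157.1663 deg
z = 14

r = 20.6155, theta = 157.1663 deg, z = 14


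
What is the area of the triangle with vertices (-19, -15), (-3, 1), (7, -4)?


Area = |x1(y2-y3) + x2(y3-y1) + x3(y1-y2)| / 2
= |-19*(1--4) + -3*(-4--15) + 7*(-15-1)| / 2
= 120

120


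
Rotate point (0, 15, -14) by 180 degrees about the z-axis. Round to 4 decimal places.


x' = 0*cos(180) - 15*sin(180) = 0
y' = 0*sin(180) + 15*cos(180) = -15
z' = -14

(0, -15, -14)


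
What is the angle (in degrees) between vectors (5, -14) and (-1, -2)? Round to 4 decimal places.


dot = 5*-1 + -14*-2 = 23
|u| = 14.8661, |v| = 2.2361
cos(angle) = 0.6919
angle = 46.2189 degrees

46.2189 degrees


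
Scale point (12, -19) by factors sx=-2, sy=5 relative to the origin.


Scaling: (x*sx, y*sy) = (12*-2, -19*5) = (-24, -95)

(-24, -95)


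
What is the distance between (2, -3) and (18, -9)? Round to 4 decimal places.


d = sqrt((18-2)^2 + (-9--3)^2) = 17.088

17.088


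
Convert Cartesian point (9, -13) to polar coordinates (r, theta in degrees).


r = sqrt(9^2 + (-13)^2) = 15.8114
theta = atan2(-13, 9) = 304.6952 degrees

r = 15.8114, theta = 304.6952 degrees


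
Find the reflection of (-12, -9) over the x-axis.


Reflection across x-axis: (x, y) -> (x, -y)
(-12, -9) -> (-12, 9)

(-12, 9)


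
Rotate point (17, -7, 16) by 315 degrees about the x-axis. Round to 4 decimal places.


x' = 17
y' = -7*cos(315) - 16*sin(315) = 6.364
z' = -7*sin(315) + 16*cos(315) = 16.2635

(17, 6.364, 16.2635)


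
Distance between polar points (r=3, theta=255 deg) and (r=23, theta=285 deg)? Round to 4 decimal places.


d = sqrt(r1^2 + r2^2 - 2*r1*r2*cos(t2-t1))
d = sqrt(3^2 + 23^2 - 2*3*23*cos(285-255)) = 20.457

20.457


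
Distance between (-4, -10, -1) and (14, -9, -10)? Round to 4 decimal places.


d = sqrt((14--4)^2 + (-9--10)^2 + (-10--1)^2) = 20.1494

20.1494


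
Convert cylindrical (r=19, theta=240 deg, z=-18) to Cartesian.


x = 19 * cos(240) = -9.5
y = 19 * sin(240) = -16.4545
z = -18

(-9.5, -16.4545, -18)


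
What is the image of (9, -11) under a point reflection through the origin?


Reflection through origin: (x, y) -> (-x, -y)
(9, -11) -> (-9, 11)

(-9, 11)


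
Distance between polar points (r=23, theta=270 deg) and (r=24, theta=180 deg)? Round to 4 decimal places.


d = sqrt(r1^2 + r2^2 - 2*r1*r2*cos(t2-t1))
d = sqrt(23^2 + 24^2 - 2*23*24*cos(180-270)) = 33.2415

33.2415


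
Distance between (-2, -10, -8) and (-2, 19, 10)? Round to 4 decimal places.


d = sqrt((-2--2)^2 + (19--10)^2 + (10--8)^2) = 34.1321

34.1321


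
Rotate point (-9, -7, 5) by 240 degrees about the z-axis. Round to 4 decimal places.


x' = -9*cos(240) - -7*sin(240) = -1.5622
y' = -9*sin(240) + -7*cos(240) = 11.2942
z' = 5

(-1.5622, 11.2942, 5)


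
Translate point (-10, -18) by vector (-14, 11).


Translation: (x+dx, y+dy) = (-10+-14, -18+11) = (-24, -7)

(-24, -7)


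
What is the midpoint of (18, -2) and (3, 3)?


Midpoint = ((18+3)/2, (-2+3)/2) = (10.5, 0.5)

(10.5, 0.5)


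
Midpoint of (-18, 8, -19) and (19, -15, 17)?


Midpoint = ((-18+19)/2, (8+-15)/2, (-19+17)/2) = (0.5, -3.5, -1)

(0.5, -3.5, -1)


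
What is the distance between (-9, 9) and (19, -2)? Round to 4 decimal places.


d = sqrt((19--9)^2 + (-2-9)^2) = 30.0832

30.0832


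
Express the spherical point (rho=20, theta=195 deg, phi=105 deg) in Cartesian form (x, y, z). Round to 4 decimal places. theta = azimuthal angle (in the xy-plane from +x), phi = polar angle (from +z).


x = 20 * sin(105) * cos(195) = -18.6603
y = 20 * sin(105) * sin(195) = -5
z = 20 * cos(105) = -5.1764

(-18.6603, -5, -5.1764)


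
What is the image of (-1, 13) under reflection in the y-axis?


Reflection across y-axis: (x, y) -> (-x, y)
(-1, 13) -> (1, 13)

(1, 13)


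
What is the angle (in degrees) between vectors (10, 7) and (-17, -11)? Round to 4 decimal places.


dot = 10*-17 + 7*-11 = -247
|u| = 12.2066, |v| = 20.2485
cos(angle) = -0.9993
angle = 177.9132 degrees

177.9132 degrees


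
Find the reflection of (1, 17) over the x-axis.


Reflection across x-axis: (x, y) -> (x, -y)
(1, 17) -> (1, -17)

(1, -17)


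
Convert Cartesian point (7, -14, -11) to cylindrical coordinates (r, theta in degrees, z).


r = sqrt(7^2 + (-14)^2) = 15.6525
theta = atan2(-14, 7) = 296.5651 deg
z = -11

r = 15.6525, theta = 296.5651 deg, z = -11


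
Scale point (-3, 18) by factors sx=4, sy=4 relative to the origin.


Scaling: (x*sx, y*sy) = (-3*4, 18*4) = (-12, 72)

(-12, 72)


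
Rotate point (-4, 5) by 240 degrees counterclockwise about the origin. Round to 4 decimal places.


x' = -4*cos(240) - 5*sin(240) = 6.3301
y' = -4*sin(240) + 5*cos(240) = 0.9641

(6.3301, 0.9641)


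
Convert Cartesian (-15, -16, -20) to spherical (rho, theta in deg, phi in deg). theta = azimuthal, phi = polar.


rho = sqrt((-15)^2 + (-16)^2 + (-20)^2) = 29.6816
theta = atan2(-16, -15) = 226.8476 deg
phi = acos(-20/29.6816) = 132.3624 deg

rho = 29.6816, theta = 226.8476 deg, phi = 132.3624 deg


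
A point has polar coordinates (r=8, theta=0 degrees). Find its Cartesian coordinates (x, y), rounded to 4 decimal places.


x = 8 * cos(0) = 8
y = 8 * sin(0) = 0

(8, 0)


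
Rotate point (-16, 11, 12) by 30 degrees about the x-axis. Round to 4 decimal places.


x' = -16
y' = 11*cos(30) - 12*sin(30) = 3.5263
z' = 11*sin(30) + 12*cos(30) = 15.8923

(-16, 3.5263, 15.8923)


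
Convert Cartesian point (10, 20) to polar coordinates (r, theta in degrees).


r = sqrt(10^2 + 20^2) = 22.3607
theta = atan2(20, 10) = 63.4349 degrees

r = 22.3607, theta = 63.4349 degrees


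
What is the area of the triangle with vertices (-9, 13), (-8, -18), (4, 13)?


Area = |x1(y2-y3) + x2(y3-y1) + x3(y1-y2)| / 2
= |-9*(-18-13) + -8*(13-13) + 4*(13--18)| / 2
= 201.5

201.5


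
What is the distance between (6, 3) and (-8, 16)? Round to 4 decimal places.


d = sqrt((-8-6)^2 + (16-3)^2) = 19.105

19.105


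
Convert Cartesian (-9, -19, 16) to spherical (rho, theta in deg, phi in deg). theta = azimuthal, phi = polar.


rho = sqrt((-9)^2 + (-19)^2 + 16^2) = 26.4197
theta = atan2(-19, -9) = 244.6538 deg
phi = acos(16/26.4197) = 52.7273 deg

rho = 26.4197, theta = 244.6538 deg, phi = 52.7273 deg


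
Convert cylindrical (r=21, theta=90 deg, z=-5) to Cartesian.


x = 21 * cos(90) = 0
y = 21 * sin(90) = 21
z = -5

(0, 21, -5)


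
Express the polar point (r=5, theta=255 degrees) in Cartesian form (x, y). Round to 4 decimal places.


x = 5 * cos(255) = -1.2941
y = 5 * sin(255) = -4.8296

(-1.2941, -4.8296)


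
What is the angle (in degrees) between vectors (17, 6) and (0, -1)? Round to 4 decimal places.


dot = 17*0 + 6*-1 = -6
|u| = 18.0278, |v| = 1
cos(angle) = -0.3328
angle = 109.44 degrees

109.44 degrees


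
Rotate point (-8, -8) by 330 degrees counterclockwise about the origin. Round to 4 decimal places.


x' = -8*cos(330) - -8*sin(330) = -10.9282
y' = -8*sin(330) + -8*cos(330) = -2.9282

(-10.9282, -2.9282)


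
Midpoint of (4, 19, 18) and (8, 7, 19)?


Midpoint = ((4+8)/2, (19+7)/2, (18+19)/2) = (6, 13, 18.5)

(6, 13, 18.5)


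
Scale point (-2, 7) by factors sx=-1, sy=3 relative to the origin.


Scaling: (x*sx, y*sy) = (-2*-1, 7*3) = (2, 21)

(2, 21)


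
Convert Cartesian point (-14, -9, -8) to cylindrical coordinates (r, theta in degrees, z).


r = sqrt((-14)^2 + (-9)^2) = 16.6433
theta = atan2(-9, -14) = 212.7352 deg
z = -8

r = 16.6433, theta = 212.7352 deg, z = -8


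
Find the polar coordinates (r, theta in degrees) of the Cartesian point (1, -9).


r = sqrt(1^2 + (-9)^2) = 9.0554
theta = atan2(-9, 1) = 276.3402 degrees

r = 9.0554, theta = 276.3402 degrees


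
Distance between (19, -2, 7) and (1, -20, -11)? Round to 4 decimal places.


d = sqrt((1-19)^2 + (-20--2)^2 + (-11-7)^2) = 31.1769

31.1769


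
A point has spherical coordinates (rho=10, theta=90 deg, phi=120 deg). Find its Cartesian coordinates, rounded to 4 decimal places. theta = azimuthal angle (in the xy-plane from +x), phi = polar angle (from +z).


x = 10 * sin(120) * cos(90) = 0
y = 10 * sin(120) * sin(90) = 8.6603
z = 10 * cos(120) = -5

(0, 8.6603, -5)


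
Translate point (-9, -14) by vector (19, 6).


Translation: (x+dx, y+dy) = (-9+19, -14+6) = (10, -8)

(10, -8)


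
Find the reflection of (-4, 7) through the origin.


Reflection through origin: (x, y) -> (-x, -y)
(-4, 7) -> (4, -7)

(4, -7)


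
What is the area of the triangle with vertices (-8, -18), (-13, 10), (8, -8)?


Area = |x1(y2-y3) + x2(y3-y1) + x3(y1-y2)| / 2
= |-8*(10--8) + -13*(-8--18) + 8*(-18-10)| / 2
= 249

249


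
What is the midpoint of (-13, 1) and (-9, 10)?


Midpoint = ((-13+-9)/2, (1+10)/2) = (-11, 5.5)

(-11, 5.5)


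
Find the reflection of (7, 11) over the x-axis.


Reflection across x-axis: (x, y) -> (x, -y)
(7, 11) -> (7, -11)

(7, -11)


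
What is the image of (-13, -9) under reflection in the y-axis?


Reflection across y-axis: (x, y) -> (-x, y)
(-13, -9) -> (13, -9)

(13, -9)


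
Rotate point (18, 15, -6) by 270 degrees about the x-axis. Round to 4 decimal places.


x' = 18
y' = 15*cos(270) - -6*sin(270) = -6
z' = 15*sin(270) + -6*cos(270) = -15

(18, -6, -15)


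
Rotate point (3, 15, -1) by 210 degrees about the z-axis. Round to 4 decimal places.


x' = 3*cos(210) - 15*sin(210) = 4.9019
y' = 3*sin(210) + 15*cos(210) = -14.4904
z' = -1

(4.9019, -14.4904, -1)


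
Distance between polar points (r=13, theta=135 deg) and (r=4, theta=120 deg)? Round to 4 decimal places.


d = sqrt(r1^2 + r2^2 - 2*r1*r2*cos(t2-t1))
d = sqrt(13^2 + 4^2 - 2*13*4*cos(120-135)) = 9.1948

9.1948


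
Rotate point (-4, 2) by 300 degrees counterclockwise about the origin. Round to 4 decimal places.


x' = -4*cos(300) - 2*sin(300) = -0.2679
y' = -4*sin(300) + 2*cos(300) = 4.4641

(-0.2679, 4.4641)


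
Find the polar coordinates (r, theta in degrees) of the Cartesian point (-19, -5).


r = sqrt((-19)^2 + (-5)^2) = 19.6469
theta = atan2(-5, -19) = 194.7436 degrees

r = 19.6469, theta = 194.7436 degrees


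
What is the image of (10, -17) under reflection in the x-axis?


Reflection across x-axis: (x, y) -> (x, -y)
(10, -17) -> (10, 17)

(10, 17)


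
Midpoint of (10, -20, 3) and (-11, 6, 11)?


Midpoint = ((10+-11)/2, (-20+6)/2, (3+11)/2) = (-0.5, -7, 7)

(-0.5, -7, 7)


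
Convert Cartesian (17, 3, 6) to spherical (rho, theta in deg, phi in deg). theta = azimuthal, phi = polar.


rho = sqrt(17^2 + 3^2 + 6^2) = 18.2757
theta = atan2(3, 17) = 10.008 deg
phi = acos(6/18.2757) = 70.834 deg

rho = 18.2757, theta = 10.008 deg, phi = 70.834 deg


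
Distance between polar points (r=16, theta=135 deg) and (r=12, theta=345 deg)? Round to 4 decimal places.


d = sqrt(r1^2 + r2^2 - 2*r1*r2*cos(t2-t1))
d = sqrt(16^2 + 12^2 - 2*16*12*cos(345-135)) = 27.0657

27.0657


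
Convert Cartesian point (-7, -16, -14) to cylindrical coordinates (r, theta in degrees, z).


r = sqrt((-7)^2 + (-16)^2) = 17.4642
theta = atan2(-16, -7) = 246.3706 deg
z = -14

r = 17.4642, theta = 246.3706 deg, z = -14


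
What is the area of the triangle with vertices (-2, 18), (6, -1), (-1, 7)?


Area = |x1(y2-y3) + x2(y3-y1) + x3(y1-y2)| / 2
= |-2*(-1-7) + 6*(7-18) + -1*(18--1)| / 2
= 34.5

34.5


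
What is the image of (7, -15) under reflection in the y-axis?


Reflection across y-axis: (x, y) -> (-x, y)
(7, -15) -> (-7, -15)

(-7, -15)


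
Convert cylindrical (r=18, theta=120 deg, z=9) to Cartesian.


x = 18 * cos(120) = -9
y = 18 * sin(120) = 15.5885
z = 9

(-9, 15.5885, 9)


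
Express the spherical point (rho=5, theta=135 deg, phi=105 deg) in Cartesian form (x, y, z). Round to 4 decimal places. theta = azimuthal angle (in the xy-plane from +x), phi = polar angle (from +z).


x = 5 * sin(105) * cos(135) = -3.4151
y = 5 * sin(105) * sin(135) = 3.4151
z = 5 * cos(105) = -1.2941

(-3.4151, 3.4151, -1.2941)


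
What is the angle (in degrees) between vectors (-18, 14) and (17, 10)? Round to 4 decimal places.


dot = -18*17 + 14*10 = -166
|u| = 22.8035, |v| = 19.7231
cos(angle) = -0.3691
angle = 111.6595 degrees

111.6595 degrees


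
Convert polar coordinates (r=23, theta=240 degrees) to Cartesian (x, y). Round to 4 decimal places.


x = 23 * cos(240) = -11.5
y = 23 * sin(240) = -19.9186

(-11.5, -19.9186)


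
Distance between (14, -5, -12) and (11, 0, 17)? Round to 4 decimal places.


d = sqrt((11-14)^2 + (0--5)^2 + (17--12)^2) = 29.5804

29.5804


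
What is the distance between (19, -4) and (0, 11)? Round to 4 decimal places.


d = sqrt((0-19)^2 + (11--4)^2) = 24.2074

24.2074


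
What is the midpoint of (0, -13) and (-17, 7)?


Midpoint = ((0+-17)/2, (-13+7)/2) = (-8.5, -3)

(-8.5, -3)


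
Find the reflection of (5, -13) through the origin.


Reflection through origin: (x, y) -> (-x, -y)
(5, -13) -> (-5, 13)

(-5, 13)


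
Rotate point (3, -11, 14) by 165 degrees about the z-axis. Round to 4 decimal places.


x' = 3*cos(165) - -11*sin(165) = -0.0508
y' = 3*sin(165) + -11*cos(165) = 11.4016
z' = 14

(-0.0508, 11.4016, 14)


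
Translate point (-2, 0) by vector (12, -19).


Translation: (x+dx, y+dy) = (-2+12, 0+-19) = (10, -19)

(10, -19)


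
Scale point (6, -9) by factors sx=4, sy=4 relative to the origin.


Scaling: (x*sx, y*sy) = (6*4, -9*4) = (24, -36)

(24, -36)


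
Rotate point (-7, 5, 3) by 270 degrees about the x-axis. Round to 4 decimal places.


x' = -7
y' = 5*cos(270) - 3*sin(270) = 3
z' = 5*sin(270) + 3*cos(270) = -5

(-7, 3, -5)


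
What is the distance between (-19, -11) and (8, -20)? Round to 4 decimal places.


d = sqrt((8--19)^2 + (-20--11)^2) = 28.4605

28.4605


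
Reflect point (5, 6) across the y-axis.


Reflection across y-axis: (x, y) -> (-x, y)
(5, 6) -> (-5, 6)

(-5, 6)


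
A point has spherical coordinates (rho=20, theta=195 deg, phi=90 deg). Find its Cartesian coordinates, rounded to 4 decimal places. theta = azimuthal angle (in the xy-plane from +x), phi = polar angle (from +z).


x = 20 * sin(90) * cos(195) = -19.3185
y = 20 * sin(90) * sin(195) = -5.1764
z = 20 * cos(90) = 0

(-19.3185, -5.1764, 0)


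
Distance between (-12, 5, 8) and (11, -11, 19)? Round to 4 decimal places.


d = sqrt((11--12)^2 + (-11-5)^2 + (19-8)^2) = 30.0998

30.0998


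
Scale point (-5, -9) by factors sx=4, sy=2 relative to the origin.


Scaling: (x*sx, y*sy) = (-5*4, -9*2) = (-20, -18)

(-20, -18)


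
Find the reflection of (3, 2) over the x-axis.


Reflection across x-axis: (x, y) -> (x, -y)
(3, 2) -> (3, -2)

(3, -2)


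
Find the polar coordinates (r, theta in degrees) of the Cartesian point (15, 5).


r = sqrt(15^2 + 5^2) = 15.8114
theta = atan2(5, 15) = 18.4349 degrees

r = 15.8114, theta = 18.4349 degrees


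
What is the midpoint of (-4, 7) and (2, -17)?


Midpoint = ((-4+2)/2, (7+-17)/2) = (-1, -5)

(-1, -5)


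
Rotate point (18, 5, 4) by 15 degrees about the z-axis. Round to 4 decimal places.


x' = 18*cos(15) - 5*sin(15) = 16.0926
y' = 18*sin(15) + 5*cos(15) = 9.4884
z' = 4

(16.0926, 9.4884, 4)


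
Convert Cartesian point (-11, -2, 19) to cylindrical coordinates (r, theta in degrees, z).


r = sqrt((-11)^2 + (-2)^2) = 11.1803
theta = atan2(-2, -11) = 190.3048 deg
z = 19

r = 11.1803, theta = 190.3048 deg, z = 19


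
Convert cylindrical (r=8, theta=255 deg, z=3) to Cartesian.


x = 8 * cos(255) = -2.0706
y = 8 * sin(255) = -7.7274
z = 3

(-2.0706, -7.7274, 3)


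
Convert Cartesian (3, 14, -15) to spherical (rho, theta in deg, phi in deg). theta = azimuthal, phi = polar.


rho = sqrt(3^2 + 14^2 + (-15)^2) = 20.7364
theta = atan2(14, 3) = 77.9052 deg
phi = acos(-15/20.7364) = 136.3329 deg

rho = 20.7364, theta = 77.9052 deg, phi = 136.3329 deg


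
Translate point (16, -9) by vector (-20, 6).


Translation: (x+dx, y+dy) = (16+-20, -9+6) = (-4, -3)

(-4, -3)


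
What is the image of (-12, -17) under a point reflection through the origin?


Reflection through origin: (x, y) -> (-x, -y)
(-12, -17) -> (12, 17)

(12, 17)


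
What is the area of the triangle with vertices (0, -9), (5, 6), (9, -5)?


Area = |x1(y2-y3) + x2(y3-y1) + x3(y1-y2)| / 2
= |0*(6--5) + 5*(-5--9) + 9*(-9-6)| / 2
= 57.5

57.5


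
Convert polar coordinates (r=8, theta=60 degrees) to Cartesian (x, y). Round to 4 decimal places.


x = 8 * cos(60) = 4
y = 8 * sin(60) = 6.9282

(4, 6.9282)


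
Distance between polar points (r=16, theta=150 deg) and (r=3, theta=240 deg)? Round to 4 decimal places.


d = sqrt(r1^2 + r2^2 - 2*r1*r2*cos(t2-t1))
d = sqrt(16^2 + 3^2 - 2*16*3*cos(240-150)) = 16.2788

16.2788


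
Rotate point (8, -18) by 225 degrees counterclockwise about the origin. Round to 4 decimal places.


x' = 8*cos(225) - -18*sin(225) = -18.3848
y' = 8*sin(225) + -18*cos(225) = 7.0711

(-18.3848, 7.0711)


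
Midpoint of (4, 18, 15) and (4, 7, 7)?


Midpoint = ((4+4)/2, (18+7)/2, (15+7)/2) = (4, 12.5, 11)

(4, 12.5, 11)


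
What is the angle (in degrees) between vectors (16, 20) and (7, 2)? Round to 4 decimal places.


dot = 16*7 + 20*2 = 152
|u| = 25.6125, |v| = 7.2801
cos(angle) = 0.8152
angle = 35.3948 degrees

35.3948 degrees


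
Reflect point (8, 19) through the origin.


Reflection through origin: (x, y) -> (-x, -y)
(8, 19) -> (-8, -19)

(-8, -19)


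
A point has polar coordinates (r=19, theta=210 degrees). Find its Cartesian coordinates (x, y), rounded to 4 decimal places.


x = 19 * cos(210) = -16.4545
y = 19 * sin(210) = -9.5

(-16.4545, -9.5)


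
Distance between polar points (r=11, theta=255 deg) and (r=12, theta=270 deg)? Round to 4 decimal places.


d = sqrt(r1^2 + r2^2 - 2*r1*r2*cos(t2-t1))
d = sqrt(11^2 + 12^2 - 2*11*12*cos(270-255)) = 3.1616

3.1616


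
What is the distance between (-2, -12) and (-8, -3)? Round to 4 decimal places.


d = sqrt((-8--2)^2 + (-3--12)^2) = 10.8167

10.8167


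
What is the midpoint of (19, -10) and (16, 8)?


Midpoint = ((19+16)/2, (-10+8)/2) = (17.5, -1)

(17.5, -1)


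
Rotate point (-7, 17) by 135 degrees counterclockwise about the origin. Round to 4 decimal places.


x' = -7*cos(135) - 17*sin(135) = -7.0711
y' = -7*sin(135) + 17*cos(135) = -16.9706

(-7.0711, -16.9706)


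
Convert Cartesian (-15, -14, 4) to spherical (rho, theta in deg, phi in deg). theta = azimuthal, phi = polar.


rho = sqrt((-15)^2 + (-14)^2 + 4^2) = 20.9045
theta = atan2(-14, -15) = 223.0251 deg
phi = acos(4/20.9045) = 78.9687 deg

rho = 20.9045, theta = 223.0251 deg, phi = 78.9687 deg


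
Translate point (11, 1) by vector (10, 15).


Translation: (x+dx, y+dy) = (11+10, 1+15) = (21, 16)

(21, 16)


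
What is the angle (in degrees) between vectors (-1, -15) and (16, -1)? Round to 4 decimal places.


dot = -1*16 + -15*-1 = -1
|u| = 15.0333, |v| = 16.0312
cos(angle) = -0.0041
angle = 90.2377 degrees

90.2377 degrees


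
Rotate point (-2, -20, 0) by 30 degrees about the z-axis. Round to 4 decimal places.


x' = -2*cos(30) - -20*sin(30) = 8.2679
y' = -2*sin(30) + -20*cos(30) = -18.3205
z' = 0

(8.2679, -18.3205, 0)


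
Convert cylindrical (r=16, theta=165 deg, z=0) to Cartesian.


x = 16 * cos(165) = -15.4548
y = 16 * sin(165) = 4.1411
z = 0

(-15.4548, 4.1411, 0)


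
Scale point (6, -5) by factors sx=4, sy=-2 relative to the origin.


Scaling: (x*sx, y*sy) = (6*4, -5*-2) = (24, 10)

(24, 10)


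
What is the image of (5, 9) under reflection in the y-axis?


Reflection across y-axis: (x, y) -> (-x, y)
(5, 9) -> (-5, 9)

(-5, 9)


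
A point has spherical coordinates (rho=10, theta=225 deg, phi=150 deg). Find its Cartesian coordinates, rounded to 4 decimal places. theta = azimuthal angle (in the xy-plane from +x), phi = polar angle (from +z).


x = 10 * sin(150) * cos(225) = -3.5355
y = 10 * sin(150) * sin(225) = -3.5355
z = 10 * cos(150) = -8.6603

(-3.5355, -3.5355, -8.6603)


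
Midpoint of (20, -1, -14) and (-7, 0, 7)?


Midpoint = ((20+-7)/2, (-1+0)/2, (-14+7)/2) = (6.5, -0.5, -3.5)

(6.5, -0.5, -3.5)


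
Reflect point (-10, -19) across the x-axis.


Reflection across x-axis: (x, y) -> (x, -y)
(-10, -19) -> (-10, 19)

(-10, 19)


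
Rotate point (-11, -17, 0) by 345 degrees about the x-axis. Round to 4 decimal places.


x' = -11
y' = -17*cos(345) - 0*sin(345) = -16.4207
z' = -17*sin(345) + 0*cos(345) = 4.3999

(-11, -16.4207, 4.3999)


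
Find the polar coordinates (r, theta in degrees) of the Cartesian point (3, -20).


r = sqrt(3^2 + (-20)^2) = 20.2237
theta = atan2(-20, 3) = 278.5308 degrees

r = 20.2237, theta = 278.5308 degrees


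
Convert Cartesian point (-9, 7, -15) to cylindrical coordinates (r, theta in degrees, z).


r = sqrt((-9)^2 + 7^2) = 11.4018
theta = atan2(7, -9) = 142.125 deg
z = -15

r = 11.4018, theta = 142.125 deg, z = -15


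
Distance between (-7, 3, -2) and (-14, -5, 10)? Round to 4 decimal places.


d = sqrt((-14--7)^2 + (-5-3)^2 + (10--2)^2) = 16.0312

16.0312


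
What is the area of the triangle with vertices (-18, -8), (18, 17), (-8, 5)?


Area = |x1(y2-y3) + x2(y3-y1) + x3(y1-y2)| / 2
= |-18*(17-5) + 18*(5--8) + -8*(-8-17)| / 2
= 109

109


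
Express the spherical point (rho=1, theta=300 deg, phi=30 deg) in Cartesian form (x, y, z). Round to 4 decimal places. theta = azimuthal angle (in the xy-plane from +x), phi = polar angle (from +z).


x = 1 * sin(30) * cos(300) = 0.25
y = 1 * sin(30) * sin(300) = -0.433
z = 1 * cos(30) = 0.866

(0.25, -0.433, 0.866)


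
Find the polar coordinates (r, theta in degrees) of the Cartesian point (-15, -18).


r = sqrt((-15)^2 + (-18)^2) = 23.4307
theta = atan2(-18, -15) = 230.1944 degrees

r = 23.4307, theta = 230.1944 degrees


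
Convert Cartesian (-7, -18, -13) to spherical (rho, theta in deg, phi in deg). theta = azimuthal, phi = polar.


rho = sqrt((-7)^2 + (-18)^2 + (-13)^2) = 23.2809
theta = atan2(-18, -7) = 248.7495 deg
phi = acos(-13/23.2809) = 123.9451 deg

rho = 23.2809, theta = 248.7495 deg, phi = 123.9451 deg


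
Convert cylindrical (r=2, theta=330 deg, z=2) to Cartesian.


x = 2 * cos(330) = 1.7321
y = 2 * sin(330) = -1
z = 2

(1.7321, -1, 2)


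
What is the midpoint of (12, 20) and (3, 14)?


Midpoint = ((12+3)/2, (20+14)/2) = (7.5, 17)

(7.5, 17)


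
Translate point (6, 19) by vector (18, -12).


Translation: (x+dx, y+dy) = (6+18, 19+-12) = (24, 7)

(24, 7)


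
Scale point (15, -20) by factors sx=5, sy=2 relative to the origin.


Scaling: (x*sx, y*sy) = (15*5, -20*2) = (75, -40)

(75, -40)


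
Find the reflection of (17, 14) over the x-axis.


Reflection across x-axis: (x, y) -> (x, -y)
(17, 14) -> (17, -14)

(17, -14)


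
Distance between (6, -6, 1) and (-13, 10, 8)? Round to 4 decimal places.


d = sqrt((-13-6)^2 + (10--6)^2 + (8-1)^2) = 25.807

25.807


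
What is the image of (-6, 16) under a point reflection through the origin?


Reflection through origin: (x, y) -> (-x, -y)
(-6, 16) -> (6, -16)

(6, -16)


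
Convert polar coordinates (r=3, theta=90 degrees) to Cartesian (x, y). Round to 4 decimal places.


x = 3 * cos(90) = 0
y = 3 * sin(90) = 3

(0, 3)


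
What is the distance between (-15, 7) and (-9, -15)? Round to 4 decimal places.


d = sqrt((-9--15)^2 + (-15-7)^2) = 22.8035

22.8035


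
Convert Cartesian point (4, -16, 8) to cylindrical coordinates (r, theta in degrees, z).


r = sqrt(4^2 + (-16)^2) = 16.4924
theta = atan2(-16, 4) = 284.0362 deg
z = 8

r = 16.4924, theta = 284.0362 deg, z = 8


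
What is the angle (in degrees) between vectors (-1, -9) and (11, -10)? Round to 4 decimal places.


dot = -1*11 + -9*-10 = 79
|u| = 9.0554, |v| = 14.8661
cos(angle) = 0.5868
angle = 54.0665 degrees

54.0665 degrees


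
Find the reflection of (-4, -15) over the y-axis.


Reflection across y-axis: (x, y) -> (-x, y)
(-4, -15) -> (4, -15)

(4, -15)


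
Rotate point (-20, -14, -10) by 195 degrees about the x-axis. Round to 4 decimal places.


x' = -20
y' = -14*cos(195) - -10*sin(195) = 10.9348
z' = -14*sin(195) + -10*cos(195) = 13.2827

(-20, 10.9348, 13.2827)


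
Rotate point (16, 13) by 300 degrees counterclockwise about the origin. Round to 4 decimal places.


x' = 16*cos(300) - 13*sin(300) = 19.2583
y' = 16*sin(300) + 13*cos(300) = -7.3564

(19.2583, -7.3564)


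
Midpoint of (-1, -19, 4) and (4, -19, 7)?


Midpoint = ((-1+4)/2, (-19+-19)/2, (4+7)/2) = (1.5, -19, 5.5)

(1.5, -19, 5.5)


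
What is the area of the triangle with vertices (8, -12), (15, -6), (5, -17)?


Area = |x1(y2-y3) + x2(y3-y1) + x3(y1-y2)| / 2
= |8*(-6--17) + 15*(-17--12) + 5*(-12--6)| / 2
= 8.5

8.5


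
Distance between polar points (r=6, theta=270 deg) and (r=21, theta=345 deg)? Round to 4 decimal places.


d = sqrt(r1^2 + r2^2 - 2*r1*r2*cos(t2-t1))
d = sqrt(6^2 + 21^2 - 2*6*21*cos(345-270)) = 20.2923

20.2923


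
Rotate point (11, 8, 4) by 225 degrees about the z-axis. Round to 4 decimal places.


x' = 11*cos(225) - 8*sin(225) = -2.1213
y' = 11*sin(225) + 8*cos(225) = -13.435
z' = 4

(-2.1213, -13.435, 4)
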